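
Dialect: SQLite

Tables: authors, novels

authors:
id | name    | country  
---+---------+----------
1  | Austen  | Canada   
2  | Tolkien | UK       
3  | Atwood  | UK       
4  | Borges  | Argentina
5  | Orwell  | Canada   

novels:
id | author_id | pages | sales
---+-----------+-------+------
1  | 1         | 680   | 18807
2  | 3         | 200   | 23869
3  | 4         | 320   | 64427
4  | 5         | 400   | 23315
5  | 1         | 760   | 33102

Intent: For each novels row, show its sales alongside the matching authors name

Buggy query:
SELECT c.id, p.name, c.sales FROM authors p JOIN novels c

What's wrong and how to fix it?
Bug: Missing join condition: each novels row is matched to all authors rows instead of just its own

Fix: Add ON c.author_id = p.id to the JOIN

Corrected query:
SELECT c.id, p.name, c.sales FROM authors p JOIN novels c ON c.author_id = p.id

Result:
id | name   | sales
---+--------+------
1  | Austen | 18807
2  | Atwood | 23869
3  | Borges | 64427
4  | Orwell | 23315
5  | Austen | 33102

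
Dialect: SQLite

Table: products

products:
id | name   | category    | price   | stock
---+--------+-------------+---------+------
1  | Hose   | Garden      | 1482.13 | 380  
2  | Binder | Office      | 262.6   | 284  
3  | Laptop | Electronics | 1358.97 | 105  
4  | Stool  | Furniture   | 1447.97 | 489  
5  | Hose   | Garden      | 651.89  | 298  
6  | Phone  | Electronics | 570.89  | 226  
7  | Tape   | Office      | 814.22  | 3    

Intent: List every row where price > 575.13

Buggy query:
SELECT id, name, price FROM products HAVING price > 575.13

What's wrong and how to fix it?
Bug: This is a non-aggregate query (no GROUP BY, no aggregates), so in SQLite the HAVING clause is invalid here; a row-level condition belongs in WHERE

Fix: Replace HAVING with WHERE since the condition applies to individual rows

Corrected query:
SELECT id, name, price FROM products WHERE price > 575.13

Result:
id | name   | price  
---+--------+--------
1  | Hose   | 1482.13
3  | Laptop | 1358.97
4  | Stool  | 1447.97
5  | Hose   | 651.89 
7  | Tape   | 814.22 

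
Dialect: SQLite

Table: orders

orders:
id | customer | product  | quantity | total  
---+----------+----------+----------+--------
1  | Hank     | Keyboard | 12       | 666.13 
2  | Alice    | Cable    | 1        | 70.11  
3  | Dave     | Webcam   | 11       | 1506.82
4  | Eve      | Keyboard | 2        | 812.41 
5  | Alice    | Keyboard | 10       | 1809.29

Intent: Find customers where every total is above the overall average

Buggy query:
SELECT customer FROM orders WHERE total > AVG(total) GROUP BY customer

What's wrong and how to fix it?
Bug: WHERE evaluates per row before aggregation, so AVG() is unavailable

Fix: Use a subquery for AVG and a HAVING MIN(...) filter so the condition holds for every row in the group

Corrected query:
SELECT customer FROM orders GROUP BY customer HAVING MIN(total) > (SELECT AVG(total) FROM orders)

Result:
customer
--------
Dave    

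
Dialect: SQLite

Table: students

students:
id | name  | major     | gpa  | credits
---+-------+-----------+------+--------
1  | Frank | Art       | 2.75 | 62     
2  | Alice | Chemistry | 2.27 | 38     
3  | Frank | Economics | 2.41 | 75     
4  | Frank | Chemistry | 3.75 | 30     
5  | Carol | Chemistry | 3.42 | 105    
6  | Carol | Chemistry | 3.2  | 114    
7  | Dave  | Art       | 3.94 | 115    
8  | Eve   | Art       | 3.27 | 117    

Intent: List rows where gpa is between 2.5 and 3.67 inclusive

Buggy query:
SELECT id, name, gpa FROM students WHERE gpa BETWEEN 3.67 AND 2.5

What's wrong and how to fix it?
Bug: The bounds are reversed; BETWEEN a AND b requires a <= b to match anything

Fix: Swap the bounds so the smaller value comes first

Corrected query:
SELECT id, name, gpa FROM students WHERE gpa BETWEEN 2.5 AND 3.67

Result:
id | name  | gpa 
---+-------+-----
1  | Frank | 2.75
5  | Carol | 3.42
6  | Carol | 3.2 
8  | Eve   | 3.27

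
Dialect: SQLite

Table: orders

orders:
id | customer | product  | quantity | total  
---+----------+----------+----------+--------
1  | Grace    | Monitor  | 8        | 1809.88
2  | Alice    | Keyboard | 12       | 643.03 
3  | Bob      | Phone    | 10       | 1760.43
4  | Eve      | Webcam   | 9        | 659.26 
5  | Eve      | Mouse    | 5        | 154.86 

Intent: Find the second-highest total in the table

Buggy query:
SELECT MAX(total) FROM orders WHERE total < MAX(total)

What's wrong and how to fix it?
Bug: MAX(total) on the right of the comparison is an aggregate-in-WHERE error

Fix: Compute the overall MAX in a subquery, then take MAX of rows below it

Corrected query:
SELECT MAX(total) FROM orders WHERE total < (SELECT MAX(total) FROM orders)

Result:
MAX(total)
----------
1760.43   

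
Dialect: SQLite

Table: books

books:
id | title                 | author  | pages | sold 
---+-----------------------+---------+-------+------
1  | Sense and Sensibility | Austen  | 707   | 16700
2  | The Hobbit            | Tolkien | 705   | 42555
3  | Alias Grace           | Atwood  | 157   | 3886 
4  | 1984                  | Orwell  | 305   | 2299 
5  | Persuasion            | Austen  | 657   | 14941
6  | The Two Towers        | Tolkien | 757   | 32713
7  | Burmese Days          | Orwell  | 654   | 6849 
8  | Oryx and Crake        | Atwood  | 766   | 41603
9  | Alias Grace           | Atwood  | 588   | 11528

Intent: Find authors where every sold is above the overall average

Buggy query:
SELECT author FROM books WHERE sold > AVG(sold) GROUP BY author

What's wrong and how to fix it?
Bug: WHERE evaluates per row before aggregation, so AVG() is unavailable

Fix: Use a subquery for AVG and a HAVING MIN(...) filter so the condition holds for every row in the group

Corrected query:
SELECT author FROM books GROUP BY author HAVING MIN(sold) > (SELECT AVG(sold) FROM books)

Result:
author 
-------
Tolkien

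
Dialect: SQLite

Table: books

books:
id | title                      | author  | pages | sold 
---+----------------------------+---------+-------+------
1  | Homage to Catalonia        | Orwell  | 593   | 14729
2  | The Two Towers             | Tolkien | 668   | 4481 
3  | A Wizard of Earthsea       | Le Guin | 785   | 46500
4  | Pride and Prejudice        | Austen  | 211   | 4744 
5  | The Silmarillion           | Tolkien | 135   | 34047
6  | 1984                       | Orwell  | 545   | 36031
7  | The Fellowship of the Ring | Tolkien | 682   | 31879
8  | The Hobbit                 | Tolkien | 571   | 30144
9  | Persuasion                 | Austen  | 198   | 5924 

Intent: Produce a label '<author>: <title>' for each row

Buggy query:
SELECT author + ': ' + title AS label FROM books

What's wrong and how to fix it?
Bug: SQLite uses || for string concatenation; + coerces text to numbers (yielding 0)

Fix: Use the || operator for string concatenation

Corrected query:
SELECT author || ': ' || title AS label FROM books

Result:
label                              
-----------------------------------
Orwell: Homage to Catalonia        
Tolkien: The Two Towers            
Le Guin: A Wizard of Earthsea      
Austen: Pride and Prejudice        
Tolkien: The Silmarillion          
Orwell: 1984                       
Tolkien: The Fellowship of the Ring
Tolkien: The Hobbit                
Austen: Persuasion                 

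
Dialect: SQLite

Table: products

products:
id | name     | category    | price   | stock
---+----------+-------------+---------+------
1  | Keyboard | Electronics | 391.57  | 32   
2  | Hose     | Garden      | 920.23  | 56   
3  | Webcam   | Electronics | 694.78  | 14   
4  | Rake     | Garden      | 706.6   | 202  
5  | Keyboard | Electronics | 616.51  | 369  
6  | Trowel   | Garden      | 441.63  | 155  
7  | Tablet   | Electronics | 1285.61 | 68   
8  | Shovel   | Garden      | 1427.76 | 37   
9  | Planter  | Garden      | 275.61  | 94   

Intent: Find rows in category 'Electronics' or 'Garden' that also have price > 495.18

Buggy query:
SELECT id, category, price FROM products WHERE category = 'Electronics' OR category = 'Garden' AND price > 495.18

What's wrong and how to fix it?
Bug: Without parentheses, AND is evaluated before OR, so the price filter only applies to the 'Garden' branch

Fix: Add parentheses around the OR so the AND applies to both alternatives

Corrected query:
SELECT id, category, price FROM products WHERE (category = 'Electronics' OR category = 'Garden') AND price > 495.18

Result:
id | category    | price  
---+-------------+--------
2  | Garden      | 920.23 
3  | Electronics | 694.78 
4  | Garden      | 706.6  
5  | Electronics | 616.51 
7  | Electronics | 1285.61
8  | Garden      | 1427.76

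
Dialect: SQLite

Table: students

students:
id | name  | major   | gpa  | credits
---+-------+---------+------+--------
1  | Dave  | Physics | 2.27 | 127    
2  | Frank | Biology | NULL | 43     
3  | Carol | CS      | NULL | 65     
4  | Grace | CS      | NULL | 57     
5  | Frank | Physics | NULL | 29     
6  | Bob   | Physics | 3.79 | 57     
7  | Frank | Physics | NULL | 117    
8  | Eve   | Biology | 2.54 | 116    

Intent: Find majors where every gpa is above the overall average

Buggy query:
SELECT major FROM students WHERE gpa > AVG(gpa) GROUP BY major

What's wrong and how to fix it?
Bug: AVG() is an aggregate; it can't sit directly in WHERE

Fix: Use a subquery for AVG and a HAVING MIN(...) filter so the condition holds for every row in the group

Corrected query:
SELECT major FROM students GROUP BY major HAVING MIN(gpa) > (SELECT AVG(gpa) FROM students)

Result:
(no rows)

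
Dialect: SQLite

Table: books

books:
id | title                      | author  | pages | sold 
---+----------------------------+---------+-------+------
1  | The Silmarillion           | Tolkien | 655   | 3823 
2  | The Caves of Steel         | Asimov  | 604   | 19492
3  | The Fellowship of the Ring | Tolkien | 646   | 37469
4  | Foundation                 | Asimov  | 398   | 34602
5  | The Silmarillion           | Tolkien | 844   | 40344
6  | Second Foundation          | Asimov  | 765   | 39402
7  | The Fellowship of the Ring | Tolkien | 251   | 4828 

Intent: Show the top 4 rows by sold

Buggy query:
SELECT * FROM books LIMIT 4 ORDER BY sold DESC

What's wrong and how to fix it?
Bug: LIMIT must come after ORDER BY

Fix: Swap the clauses: ORDER BY first, then LIMIT

Corrected query:
SELECT * FROM books ORDER BY sold DESC LIMIT 4

Result:
id | title                      | author  | pages | sold 
---+----------------------------+---------+-------+------
5  | The Silmarillion           | Tolkien | 844   | 40344
6  | Second Foundation          | Asimov  | 765   | 39402
3  | The Fellowship of the Ring | Tolkien | 646   | 37469
4  | Foundation                 | Asimov  | 398   | 34602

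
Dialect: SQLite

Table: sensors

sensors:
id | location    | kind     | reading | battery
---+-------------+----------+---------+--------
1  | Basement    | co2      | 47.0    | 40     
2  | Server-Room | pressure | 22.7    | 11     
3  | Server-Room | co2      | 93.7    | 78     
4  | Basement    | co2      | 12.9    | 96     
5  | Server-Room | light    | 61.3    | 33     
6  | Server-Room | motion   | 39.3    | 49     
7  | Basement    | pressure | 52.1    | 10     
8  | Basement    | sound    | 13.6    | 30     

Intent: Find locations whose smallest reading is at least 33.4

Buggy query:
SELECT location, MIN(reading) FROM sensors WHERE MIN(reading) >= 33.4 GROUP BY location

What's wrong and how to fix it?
Bug: MIN() in WHERE is a misuse of aggregate

Fix: Use HAVING for the per-group MIN condition

Corrected query:
SELECT location, MIN(reading) FROM sensors GROUP BY location HAVING MIN(reading) >= 33.4

Result:
(no rows)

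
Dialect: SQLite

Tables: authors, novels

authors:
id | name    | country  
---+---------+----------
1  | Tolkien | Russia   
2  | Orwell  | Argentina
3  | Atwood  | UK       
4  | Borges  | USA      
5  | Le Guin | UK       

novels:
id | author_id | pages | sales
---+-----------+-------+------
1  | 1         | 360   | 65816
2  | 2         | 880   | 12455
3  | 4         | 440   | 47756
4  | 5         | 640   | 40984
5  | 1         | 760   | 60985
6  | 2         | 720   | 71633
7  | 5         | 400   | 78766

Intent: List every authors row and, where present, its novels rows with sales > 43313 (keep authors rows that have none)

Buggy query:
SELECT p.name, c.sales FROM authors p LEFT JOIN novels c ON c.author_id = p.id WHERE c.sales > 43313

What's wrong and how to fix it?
Bug: Filtering c.sales in WHERE discards the NULL rows produced by LEFT JOIN, turning it into an inner join

Fix: Put 'c.sales > 43313' in the JOIN's ON clause instead of WHERE

Corrected query:
SELECT p.name, c.sales FROM authors p LEFT JOIN novels c ON c.author_id = p.id AND c.sales > 43313

Result:
name    | sales
--------+------
Tolkien | 60985
Tolkien | 65816
Orwell  | 71633
Atwood  | NULL 
Borges  | 47756
Le Guin | 78766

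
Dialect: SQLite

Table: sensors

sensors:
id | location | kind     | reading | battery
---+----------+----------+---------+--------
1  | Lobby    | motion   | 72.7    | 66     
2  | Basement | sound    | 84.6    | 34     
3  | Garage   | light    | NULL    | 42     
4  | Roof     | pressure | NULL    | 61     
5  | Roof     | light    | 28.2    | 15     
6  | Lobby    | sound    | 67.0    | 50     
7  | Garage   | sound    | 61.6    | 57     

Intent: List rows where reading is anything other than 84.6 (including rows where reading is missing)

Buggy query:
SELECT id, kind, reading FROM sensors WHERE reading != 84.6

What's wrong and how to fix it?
Bug: 'reading != 84.6' is unknown when reading is NULL, so NULL rows are silently excluded

Fix: Handle NULL separately with IS NULL alongside the inequality

Corrected query:
SELECT id, kind, reading FROM sensors WHERE reading != 84.6 OR reading IS NULL

Result:
id | kind     | reading
---+----------+--------
1  | motion   | 72.7   
3  | light    | NULL   
4  | pressure | NULL   
5  | light    | 28.2   
6  | sound    | 67     
7  | sound    | 61.6   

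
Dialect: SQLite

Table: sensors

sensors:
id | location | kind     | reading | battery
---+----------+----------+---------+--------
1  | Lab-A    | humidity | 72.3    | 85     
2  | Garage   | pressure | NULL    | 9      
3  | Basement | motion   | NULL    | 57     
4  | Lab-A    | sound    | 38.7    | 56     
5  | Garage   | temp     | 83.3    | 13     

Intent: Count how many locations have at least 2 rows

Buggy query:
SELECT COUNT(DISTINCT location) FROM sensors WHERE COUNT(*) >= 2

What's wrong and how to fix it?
Bug: COUNT(*) cannot appear in WHERE; the per-group count doesn't exist yet

Fix: Use a subquery that GROUPs and filters with HAVING, then count its rows

Corrected query:
SELECT COUNT(*) FROM (SELECT location FROM sensors GROUP BY location HAVING COUNT(*) >= 2)

Result:
COUNT(*)
--------
2       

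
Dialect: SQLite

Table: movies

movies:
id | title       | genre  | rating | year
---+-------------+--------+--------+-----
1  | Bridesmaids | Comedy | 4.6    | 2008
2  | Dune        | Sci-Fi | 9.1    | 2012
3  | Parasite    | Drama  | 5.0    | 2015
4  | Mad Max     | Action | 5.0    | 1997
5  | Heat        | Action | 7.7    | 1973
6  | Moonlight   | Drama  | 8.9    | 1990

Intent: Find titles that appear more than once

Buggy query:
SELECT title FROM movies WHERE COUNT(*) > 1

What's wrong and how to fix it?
Bug: COUNT(*) is an aggregate and cannot be used in WHERE

Fix: Group first, then use HAVING for the count condition

Corrected query:
SELECT title FROM movies GROUP BY title HAVING COUNT(*) > 1

Result:
(no rows)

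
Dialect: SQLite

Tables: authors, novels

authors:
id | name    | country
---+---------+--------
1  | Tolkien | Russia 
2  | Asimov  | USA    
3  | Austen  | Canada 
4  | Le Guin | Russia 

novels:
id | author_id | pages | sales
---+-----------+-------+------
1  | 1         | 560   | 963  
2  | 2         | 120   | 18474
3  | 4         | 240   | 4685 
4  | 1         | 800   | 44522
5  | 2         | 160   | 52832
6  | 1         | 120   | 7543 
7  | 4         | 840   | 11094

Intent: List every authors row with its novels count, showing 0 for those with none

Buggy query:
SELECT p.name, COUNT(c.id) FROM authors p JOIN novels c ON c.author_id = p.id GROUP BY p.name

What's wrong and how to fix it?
Bug: An inner join excludes parents with zero children

Fix: Switch to LEFT JOIN to retain unmatched parent rows

Corrected query:
SELECT p.name, COUNT(c.id) FROM authors p LEFT JOIN novels c ON c.author_id = p.id GROUP BY p.name

Result:
name    | COUNT(c.id)
--------+------------
Asimov  | 2          
Austen  | 0          
Le Guin | 2          
Tolkien | 3          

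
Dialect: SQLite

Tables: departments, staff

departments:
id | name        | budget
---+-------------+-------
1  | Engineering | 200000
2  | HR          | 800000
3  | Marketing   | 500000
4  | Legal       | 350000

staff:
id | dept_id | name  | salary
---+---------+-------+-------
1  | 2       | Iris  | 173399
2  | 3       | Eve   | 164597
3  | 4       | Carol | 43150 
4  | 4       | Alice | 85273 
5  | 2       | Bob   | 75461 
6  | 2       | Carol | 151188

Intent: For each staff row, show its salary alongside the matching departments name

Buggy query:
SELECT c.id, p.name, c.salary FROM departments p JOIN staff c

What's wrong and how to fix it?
Bug: JOIN with no ON clause produces a cartesian product; every staff row pairs with every departments row

Fix: Add ON c.dept_id = p.id to the JOIN

Corrected query:
SELECT c.id, p.name, c.salary FROM departments p JOIN staff c ON c.dept_id = p.id

Result:
id | name      | salary
---+-----------+-------
1  | HR        | 173399
2  | Marketing | 164597
3  | Legal     | 43150 
4  | Legal     | 85273 
5  | HR        | 75461 
6  | HR        | 151188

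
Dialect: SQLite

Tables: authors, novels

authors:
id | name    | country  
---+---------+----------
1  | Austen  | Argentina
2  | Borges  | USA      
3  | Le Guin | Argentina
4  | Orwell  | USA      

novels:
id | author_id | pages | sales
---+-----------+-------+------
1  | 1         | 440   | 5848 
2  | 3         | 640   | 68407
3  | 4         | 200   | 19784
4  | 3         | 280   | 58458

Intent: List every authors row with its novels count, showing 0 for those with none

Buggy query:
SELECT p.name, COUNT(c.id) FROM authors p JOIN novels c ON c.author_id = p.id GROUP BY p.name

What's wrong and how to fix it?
Bug: INNER JOIN drops authors rows that have no matching novels rows

Fix: Switch to LEFT JOIN to retain unmatched parent rows

Corrected query:
SELECT p.name, COUNT(c.id) FROM authors p LEFT JOIN novels c ON c.author_id = p.id GROUP BY p.name

Result:
name    | COUNT(c.id)
--------+------------
Austen  | 1          
Borges  | 0          
Le Guin | 2          
Orwell  | 1          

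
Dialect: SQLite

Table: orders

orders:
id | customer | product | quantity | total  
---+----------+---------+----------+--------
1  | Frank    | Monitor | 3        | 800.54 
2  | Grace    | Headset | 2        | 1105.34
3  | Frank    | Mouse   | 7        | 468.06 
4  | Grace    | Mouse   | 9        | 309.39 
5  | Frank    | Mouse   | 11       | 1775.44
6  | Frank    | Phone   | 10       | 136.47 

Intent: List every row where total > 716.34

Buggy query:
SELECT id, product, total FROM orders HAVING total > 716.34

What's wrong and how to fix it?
Bug: This is a non-aggregate query (no GROUP BY, no aggregates), so in SQLite the HAVING clause is invalid here; a row-level condition belongs in WHERE

Fix: Replace HAVING with WHERE since the condition applies to individual rows

Corrected query:
SELECT id, product, total FROM orders WHERE total > 716.34

Result:
id | product | total  
---+---------+--------
1  | Monitor | 800.54 
2  | Headset | 1105.34
5  | Mouse   | 1775.44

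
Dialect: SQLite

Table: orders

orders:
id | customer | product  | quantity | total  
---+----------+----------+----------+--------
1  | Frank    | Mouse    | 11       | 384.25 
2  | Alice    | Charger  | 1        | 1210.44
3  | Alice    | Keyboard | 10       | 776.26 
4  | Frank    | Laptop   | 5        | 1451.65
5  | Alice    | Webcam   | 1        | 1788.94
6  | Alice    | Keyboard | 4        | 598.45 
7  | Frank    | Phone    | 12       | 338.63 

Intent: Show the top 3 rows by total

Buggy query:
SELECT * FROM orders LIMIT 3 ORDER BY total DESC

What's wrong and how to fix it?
Bug: LIMIT must come after ORDER BY

Fix: Sort with ORDER BY, then apply LIMIT

Corrected query:
SELECT * FROM orders ORDER BY total DESC LIMIT 3

Result:
id | customer | product | quantity | total  
---+----------+---------+----------+--------
5  | Alice    | Webcam  | 1        | 1788.94
4  | Frank    | Laptop  | 5        | 1451.65
2  | Alice    | Charger | 1        | 1210.44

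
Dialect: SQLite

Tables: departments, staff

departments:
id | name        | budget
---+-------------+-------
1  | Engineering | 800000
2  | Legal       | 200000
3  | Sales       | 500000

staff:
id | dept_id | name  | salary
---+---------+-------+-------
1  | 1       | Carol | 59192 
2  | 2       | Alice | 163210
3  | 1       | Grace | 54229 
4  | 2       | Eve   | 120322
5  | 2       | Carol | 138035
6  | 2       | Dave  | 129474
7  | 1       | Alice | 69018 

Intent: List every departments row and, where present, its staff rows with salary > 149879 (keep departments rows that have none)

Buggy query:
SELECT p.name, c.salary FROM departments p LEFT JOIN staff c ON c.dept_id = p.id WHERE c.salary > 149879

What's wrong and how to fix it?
Bug: Filtering c.salary in WHERE discards the NULL rows produced by LEFT JOIN, turning it into an inner join

Fix: Move the right-table condition into the ON clause so unmatched parents are kept

Corrected query:
SELECT p.name, c.salary FROM departments p LEFT JOIN staff c ON c.dept_id = p.id AND c.salary > 149879

Result:
name        | salary
------------+-------
Engineering | NULL  
Legal       | 163210
Sales       | NULL  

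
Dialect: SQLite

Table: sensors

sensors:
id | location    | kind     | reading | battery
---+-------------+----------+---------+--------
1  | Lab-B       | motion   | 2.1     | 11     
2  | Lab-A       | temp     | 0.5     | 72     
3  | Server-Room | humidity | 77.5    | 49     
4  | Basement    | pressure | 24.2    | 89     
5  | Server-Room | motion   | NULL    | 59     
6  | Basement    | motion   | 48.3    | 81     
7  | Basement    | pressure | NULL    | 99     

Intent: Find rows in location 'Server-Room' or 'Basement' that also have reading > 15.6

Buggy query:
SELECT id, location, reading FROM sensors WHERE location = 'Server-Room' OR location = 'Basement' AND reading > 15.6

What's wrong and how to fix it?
Bug: AND binds tighter than OR, so this parses as location = 'Server-Room' OR (location = 'Basement' AND reading > 15.6)

Fix: Group the OR with parentheses (or use IN), then AND the threshold

Corrected query:
SELECT id, location, reading FROM sensors WHERE (location = 'Server-Room' OR location = 'Basement') AND reading > 15.6

Result:
id | location    | reading
---+-------------+--------
3  | Server-Room | 77.5   
4  | Basement    | 24.2   
6  | Basement    | 48.3   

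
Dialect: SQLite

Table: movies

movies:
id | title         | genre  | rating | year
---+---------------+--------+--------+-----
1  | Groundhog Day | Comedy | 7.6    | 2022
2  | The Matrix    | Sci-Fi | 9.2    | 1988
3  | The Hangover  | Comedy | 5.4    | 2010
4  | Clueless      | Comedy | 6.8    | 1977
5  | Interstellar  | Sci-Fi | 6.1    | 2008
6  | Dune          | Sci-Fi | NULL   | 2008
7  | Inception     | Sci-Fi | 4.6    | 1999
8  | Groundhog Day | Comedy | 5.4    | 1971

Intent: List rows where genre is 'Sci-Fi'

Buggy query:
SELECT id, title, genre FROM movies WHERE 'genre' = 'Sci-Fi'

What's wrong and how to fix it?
Bug: 'genre' in single quotes is a string literal, not the column; the comparison is literal-vs-literal and never true

Fix: Remove the quotes around the column name (or use double quotes for an identifier)

Corrected query:
SELECT id, title, genre FROM movies WHERE genre = 'Sci-Fi'

Result:
id | title        | genre 
---+--------------+-------
2  | The Matrix   | Sci-Fi
5  | Interstellar | Sci-Fi
6  | Dune         | Sci-Fi
7  | Inception    | Sci-Fi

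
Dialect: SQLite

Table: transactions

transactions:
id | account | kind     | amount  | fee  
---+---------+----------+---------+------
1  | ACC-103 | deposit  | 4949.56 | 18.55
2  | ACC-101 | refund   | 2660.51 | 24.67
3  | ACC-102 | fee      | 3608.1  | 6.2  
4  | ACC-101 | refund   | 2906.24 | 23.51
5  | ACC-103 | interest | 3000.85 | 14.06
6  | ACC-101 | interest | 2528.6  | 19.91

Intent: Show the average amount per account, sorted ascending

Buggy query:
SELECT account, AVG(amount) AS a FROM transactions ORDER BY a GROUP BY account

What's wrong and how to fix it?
Bug: ORDER BY appears before GROUP BY; SQL clause order requires GROUP BY first

Fix: Reorder: SELECT … FROM … GROUP BY … ORDER BY …

Corrected query:
SELECT account, AVG(amount) AS a FROM transactions GROUP BY account ORDER BY a

Result:
account | a       
--------+---------
ACC-101 | 2698.45 
ACC-102 | 3608.1  
ACC-103 | 3975.205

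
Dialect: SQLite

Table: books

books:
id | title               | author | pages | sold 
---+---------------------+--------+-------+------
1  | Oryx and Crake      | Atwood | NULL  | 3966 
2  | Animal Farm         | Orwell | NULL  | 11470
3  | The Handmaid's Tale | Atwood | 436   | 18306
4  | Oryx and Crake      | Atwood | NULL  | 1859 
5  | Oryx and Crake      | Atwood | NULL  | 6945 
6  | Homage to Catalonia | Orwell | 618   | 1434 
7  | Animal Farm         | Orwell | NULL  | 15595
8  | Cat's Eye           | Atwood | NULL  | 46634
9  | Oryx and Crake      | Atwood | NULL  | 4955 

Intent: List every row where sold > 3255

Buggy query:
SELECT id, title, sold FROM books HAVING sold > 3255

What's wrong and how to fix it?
Bug: HAVING filters the output of aggregation, but this query has no GROUP BY and no aggregate functions, so SQLite rejects it (HAVING clause on a non-aggregate query); the condition here is per row

Fix: Replace HAVING with WHERE since the condition applies to individual rows

Corrected query:
SELECT id, title, sold FROM books WHERE sold > 3255

Result:
id | title               | sold 
---+---------------------+------
1  | Oryx and Crake      | 3966 
2  | Animal Farm         | 11470
3  | The Handmaid's Tale | 18306
5  | Oryx and Crake      | 6945 
7  | Animal Farm         | 15595
8  | Cat's Eye           | 46634
9  | Oryx and Crake      | 4955 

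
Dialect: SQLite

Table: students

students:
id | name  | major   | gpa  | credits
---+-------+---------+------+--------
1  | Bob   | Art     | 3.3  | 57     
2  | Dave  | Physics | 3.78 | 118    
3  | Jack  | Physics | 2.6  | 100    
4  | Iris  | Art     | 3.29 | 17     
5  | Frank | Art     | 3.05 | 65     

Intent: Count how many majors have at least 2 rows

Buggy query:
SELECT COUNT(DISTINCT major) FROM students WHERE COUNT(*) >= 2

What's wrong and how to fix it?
Bug: WHERE filters individual rows, not groups, so a group-level COUNT is invalid there

Fix: Use a subquery that GROUPs and filters with HAVING, then count its rows

Corrected query:
SELECT COUNT(*) FROM (SELECT major FROM students GROUP BY major HAVING COUNT(*) >= 2)

Result:
COUNT(*)
--------
2       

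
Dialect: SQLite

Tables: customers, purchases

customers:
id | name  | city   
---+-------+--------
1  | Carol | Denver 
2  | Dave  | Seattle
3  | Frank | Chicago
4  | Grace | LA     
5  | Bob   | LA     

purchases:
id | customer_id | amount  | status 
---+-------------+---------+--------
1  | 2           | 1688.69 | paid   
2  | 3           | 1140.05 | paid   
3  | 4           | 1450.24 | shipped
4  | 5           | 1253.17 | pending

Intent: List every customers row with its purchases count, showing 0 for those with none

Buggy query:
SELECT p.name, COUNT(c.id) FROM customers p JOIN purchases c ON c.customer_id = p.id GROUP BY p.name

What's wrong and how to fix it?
Bug: An inner join excludes parents with zero children

Fix: Use LEFT JOIN so parents without children still appear (COUNT(c.id) gives 0)

Corrected query:
SELECT p.name, COUNT(c.id) FROM customers p LEFT JOIN purchases c ON c.customer_id = p.id GROUP BY p.name

Result:
name  | COUNT(c.id)
------+------------
Bob   | 1          
Carol | 0          
Dave  | 1          
Frank | 1          
Grace | 1          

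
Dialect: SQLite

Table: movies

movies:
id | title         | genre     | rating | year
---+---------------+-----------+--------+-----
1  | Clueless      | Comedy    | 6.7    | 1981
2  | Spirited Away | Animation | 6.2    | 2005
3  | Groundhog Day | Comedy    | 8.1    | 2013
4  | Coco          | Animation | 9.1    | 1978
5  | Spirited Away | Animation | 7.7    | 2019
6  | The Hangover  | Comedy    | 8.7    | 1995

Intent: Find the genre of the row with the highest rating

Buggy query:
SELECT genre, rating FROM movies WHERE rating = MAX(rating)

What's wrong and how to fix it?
Bug: WHERE is evaluated per row; an aggregate over the whole table isn't defined there

Fix: Use a subquery: WHERE rating = (SELECT MAX(rating) FROM movies)

Corrected query:
SELECT genre, rating FROM movies WHERE rating = (SELECT MAX(rating) FROM movies)

Result:
genre     | rating
----------+-------
Animation | 9.1   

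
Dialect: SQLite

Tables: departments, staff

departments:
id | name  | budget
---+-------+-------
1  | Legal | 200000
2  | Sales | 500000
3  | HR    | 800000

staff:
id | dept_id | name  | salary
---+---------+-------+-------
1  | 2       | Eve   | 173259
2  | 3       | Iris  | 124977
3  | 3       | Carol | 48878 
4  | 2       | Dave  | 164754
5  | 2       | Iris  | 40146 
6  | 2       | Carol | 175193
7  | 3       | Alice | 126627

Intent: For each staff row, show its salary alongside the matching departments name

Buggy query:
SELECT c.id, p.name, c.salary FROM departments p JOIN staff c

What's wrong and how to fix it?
Bug: JOIN with no ON clause produces a cartesian product; every staff row pairs with every departments row

Fix: Add ON c.dept_id = p.id to the JOIN

Corrected query:
SELECT c.id, p.name, c.salary FROM departments p JOIN staff c ON c.dept_id = p.id

Result:
id | name  | salary
---+-------+-------
1  | Sales | 173259
2  | HR    | 124977
3  | HR    | 48878 
4  | Sales | 164754
5  | Sales | 40146 
6  | Sales | 175193
7  | HR    | 126627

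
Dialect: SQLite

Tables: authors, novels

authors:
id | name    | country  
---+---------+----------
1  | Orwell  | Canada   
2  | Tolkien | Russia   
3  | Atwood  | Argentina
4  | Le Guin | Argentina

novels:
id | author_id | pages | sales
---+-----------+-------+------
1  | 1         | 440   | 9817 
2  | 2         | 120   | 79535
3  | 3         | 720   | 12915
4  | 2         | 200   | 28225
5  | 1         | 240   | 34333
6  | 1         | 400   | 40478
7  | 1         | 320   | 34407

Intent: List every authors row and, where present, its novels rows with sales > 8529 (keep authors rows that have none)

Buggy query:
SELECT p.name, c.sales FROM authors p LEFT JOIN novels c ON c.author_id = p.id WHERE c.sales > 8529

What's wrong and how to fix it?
Bug: A WHERE condition on the right-hand table after LEFT JOIN drops unmatched parents

Fix: Move the right-table condition into the ON clause so unmatched parents are kept

Corrected query:
SELECT p.name, c.sales FROM authors p LEFT JOIN novels c ON c.author_id = p.id AND c.sales > 8529

Result:
name    | sales
--------+------
Orwell  | 9817 
Orwell  | 34333
Orwell  | 34407
Orwell  | 40478
Tolkien | 28225
Tolkien | 79535
Atwood  | 12915
Le Guin | NULL 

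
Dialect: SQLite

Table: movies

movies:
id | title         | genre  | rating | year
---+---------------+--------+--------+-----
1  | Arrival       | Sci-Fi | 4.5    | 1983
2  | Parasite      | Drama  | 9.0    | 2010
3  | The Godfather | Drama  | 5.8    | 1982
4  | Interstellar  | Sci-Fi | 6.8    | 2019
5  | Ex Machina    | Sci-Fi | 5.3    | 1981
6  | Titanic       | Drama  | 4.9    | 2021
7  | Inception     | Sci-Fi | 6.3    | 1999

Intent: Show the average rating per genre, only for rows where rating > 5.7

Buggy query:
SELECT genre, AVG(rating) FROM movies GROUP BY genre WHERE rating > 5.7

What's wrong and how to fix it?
Bug: WHERE cannot follow GROUP BY

Fix: Place WHERE between FROM and GROUP BY

Corrected query:
SELECT genre, AVG(rating) FROM movies WHERE rating > 5.7 GROUP BY genre

Result:
genre  | AVG(rating)
-------+------------
Drama  | 7.4        
Sci-Fi | 6.55       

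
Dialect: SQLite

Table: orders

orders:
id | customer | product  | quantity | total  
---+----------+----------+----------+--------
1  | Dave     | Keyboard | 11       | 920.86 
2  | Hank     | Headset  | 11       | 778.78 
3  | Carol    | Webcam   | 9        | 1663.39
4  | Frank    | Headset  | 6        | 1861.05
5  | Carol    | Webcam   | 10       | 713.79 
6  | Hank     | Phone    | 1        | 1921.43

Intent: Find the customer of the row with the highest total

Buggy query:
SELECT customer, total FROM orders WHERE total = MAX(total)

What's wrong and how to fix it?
Bug: WHERE is evaluated per row; an aggregate over the whole table isn't defined there

Fix: Wrap MAX in a scalar subquery so WHERE compares against a single value

Corrected query:
SELECT customer, total FROM orders WHERE total = (SELECT MAX(total) FROM orders)

Result:
customer | total  
---------+--------
Hank     | 1921.43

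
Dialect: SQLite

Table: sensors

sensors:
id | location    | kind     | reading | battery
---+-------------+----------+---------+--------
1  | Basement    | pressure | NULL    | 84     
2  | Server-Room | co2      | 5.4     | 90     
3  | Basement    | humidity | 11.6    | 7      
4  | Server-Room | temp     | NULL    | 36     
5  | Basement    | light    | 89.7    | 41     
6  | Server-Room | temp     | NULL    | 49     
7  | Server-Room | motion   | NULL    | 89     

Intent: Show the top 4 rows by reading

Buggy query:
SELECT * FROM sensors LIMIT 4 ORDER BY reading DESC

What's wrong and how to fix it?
Bug: LIMIT must come after ORDER BY

Fix: Swap the clauses: ORDER BY first, then LIMIT

Corrected query:
SELECT * FROM sensors ORDER BY reading DESC LIMIT 4

Result:
id | location    | kind     | reading | battery
---+-------------+----------+---------+--------
5  | Basement    | light    | 89.7    | 41     
3  | Basement    | humidity | 11.6    | 7      
2  | Server-Room | co2      | 5.4     | 90     
1  | Basement    | pressure | NULL    | 84     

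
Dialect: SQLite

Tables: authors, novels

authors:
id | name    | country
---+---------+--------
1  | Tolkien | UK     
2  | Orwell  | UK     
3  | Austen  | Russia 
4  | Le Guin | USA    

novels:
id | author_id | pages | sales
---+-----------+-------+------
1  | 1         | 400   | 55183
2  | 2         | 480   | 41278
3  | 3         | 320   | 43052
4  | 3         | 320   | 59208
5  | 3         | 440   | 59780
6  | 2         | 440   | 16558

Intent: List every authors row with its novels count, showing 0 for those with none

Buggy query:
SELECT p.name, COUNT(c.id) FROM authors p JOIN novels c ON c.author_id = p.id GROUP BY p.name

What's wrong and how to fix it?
Bug: An inner join excludes parents with zero children

Fix: Switch to LEFT JOIN to retain unmatched parent rows

Corrected query:
SELECT p.name, COUNT(c.id) FROM authors p LEFT JOIN novels c ON c.author_id = p.id GROUP BY p.name

Result:
name    | COUNT(c.id)
--------+------------
Austen  | 3          
Le Guin | 0          
Orwell  | 2          
Tolkien | 1          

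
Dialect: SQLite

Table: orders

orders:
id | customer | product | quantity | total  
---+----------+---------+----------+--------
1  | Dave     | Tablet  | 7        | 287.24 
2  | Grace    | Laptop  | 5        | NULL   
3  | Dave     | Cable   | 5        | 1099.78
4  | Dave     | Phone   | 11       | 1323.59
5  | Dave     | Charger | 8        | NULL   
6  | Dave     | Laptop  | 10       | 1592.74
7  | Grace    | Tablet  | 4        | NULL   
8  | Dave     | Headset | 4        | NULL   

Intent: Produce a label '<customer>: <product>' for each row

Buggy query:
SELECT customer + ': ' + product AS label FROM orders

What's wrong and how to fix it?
Bug: '+' is numeric addition; on text columns SQLite converts them to 0 instead of concatenating

Fix: Use the || operator for string concatenation

Corrected query:
SELECT customer || ': ' || product AS label FROM orders

Result:
label        
-------------
Dave: Tablet 
Grace: Laptop
Dave: Cable  
Dave: Phone  
Dave: Charger
Dave: Laptop 
Grace: Tablet
Dave: Headset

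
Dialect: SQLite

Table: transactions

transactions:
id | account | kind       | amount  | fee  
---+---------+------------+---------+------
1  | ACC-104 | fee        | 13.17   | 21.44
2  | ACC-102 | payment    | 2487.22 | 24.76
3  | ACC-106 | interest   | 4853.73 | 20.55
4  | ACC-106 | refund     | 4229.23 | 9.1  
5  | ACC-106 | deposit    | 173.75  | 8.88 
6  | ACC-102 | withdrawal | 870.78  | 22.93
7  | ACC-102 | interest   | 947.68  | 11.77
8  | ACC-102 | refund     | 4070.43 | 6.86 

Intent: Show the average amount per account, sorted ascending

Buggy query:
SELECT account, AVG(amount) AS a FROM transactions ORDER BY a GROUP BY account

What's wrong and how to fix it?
Bug: ORDER BY appears before GROUP BY; SQL clause order requires GROUP BY first

Fix: Reorder: SELECT … FROM … GROUP BY … ORDER BY …

Corrected query:
SELECT account, AVG(amount) AS a FROM transactions GROUP BY account ORDER BY a

Result:
account | a        
--------+----------
ACC-104 | 13.17    
ACC-102 | 2094.0275
ACC-106 | 3085.57  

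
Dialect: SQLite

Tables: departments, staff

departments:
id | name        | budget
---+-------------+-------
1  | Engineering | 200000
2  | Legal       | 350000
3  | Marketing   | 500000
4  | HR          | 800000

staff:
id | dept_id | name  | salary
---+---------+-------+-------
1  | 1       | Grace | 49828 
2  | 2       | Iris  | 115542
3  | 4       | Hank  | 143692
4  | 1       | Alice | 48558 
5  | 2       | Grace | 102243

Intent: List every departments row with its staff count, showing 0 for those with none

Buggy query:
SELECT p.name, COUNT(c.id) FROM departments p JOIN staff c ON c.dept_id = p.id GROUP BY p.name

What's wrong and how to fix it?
Bug: An inner join excludes parents with zero children

Fix: Use LEFT JOIN so parents without children still appear (COUNT(c.id) gives 0)

Corrected query:
SELECT p.name, COUNT(c.id) FROM departments p LEFT JOIN staff c ON c.dept_id = p.id GROUP BY p.name

Result:
name        | COUNT(c.id)
------------+------------
Engineering | 2          
HR          | 1          
Legal       | 2          
Marketing   | 0          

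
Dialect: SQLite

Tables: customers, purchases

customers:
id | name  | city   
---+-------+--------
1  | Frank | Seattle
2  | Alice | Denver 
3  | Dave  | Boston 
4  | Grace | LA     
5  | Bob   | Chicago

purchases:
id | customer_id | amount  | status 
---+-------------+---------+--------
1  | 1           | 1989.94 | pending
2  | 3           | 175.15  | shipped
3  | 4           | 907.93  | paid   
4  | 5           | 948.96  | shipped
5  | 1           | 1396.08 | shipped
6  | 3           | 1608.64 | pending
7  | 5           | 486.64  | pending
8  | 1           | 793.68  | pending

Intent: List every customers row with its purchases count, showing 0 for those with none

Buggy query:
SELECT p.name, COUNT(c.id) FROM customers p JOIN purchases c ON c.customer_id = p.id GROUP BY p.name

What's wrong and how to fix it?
Bug: An inner join excludes parents with zero children

Fix: Use LEFT JOIN so parents without children still appear (COUNT(c.id) gives 0)

Corrected query:
SELECT p.name, COUNT(c.id) FROM customers p LEFT JOIN purchases c ON c.customer_id = p.id GROUP BY p.name

Result:
name  | COUNT(c.id)
------+------------
Alice | 0          
Bob   | 2          
Dave  | 2          
Frank | 3          
Grace | 1          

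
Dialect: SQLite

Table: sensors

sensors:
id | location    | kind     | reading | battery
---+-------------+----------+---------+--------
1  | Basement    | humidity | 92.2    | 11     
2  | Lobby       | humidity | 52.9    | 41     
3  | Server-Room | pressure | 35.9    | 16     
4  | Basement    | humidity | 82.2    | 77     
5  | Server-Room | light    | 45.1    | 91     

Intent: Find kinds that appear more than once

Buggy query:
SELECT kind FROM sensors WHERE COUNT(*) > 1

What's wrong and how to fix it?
Bug: WHERE can't reference COUNT(*); aggregates are computed after WHERE

Fix: GROUP BY kind, then filter groups with HAVING COUNT(*) > 1

Corrected query:
SELECT kind FROM sensors GROUP BY kind HAVING COUNT(*) > 1

Result:
kind    
--------
humidity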